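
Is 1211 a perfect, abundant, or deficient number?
deficient

Proper divisors of 1211: sum = 1 + 7 + 173 = 181
Since 181 < 1211, 1211 is deficient.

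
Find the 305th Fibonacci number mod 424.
365

Matrix identity: Q^n = [[F_(n+1), F_n], [F_n, F_(n-1)]] with Q = [[1,1],[1,0]].
n = 305 = 100110001₂. Square-and-multiply, entries mod 424:
Q^1 = [[1,1],[1,0]]
Q^2 = (Q^1)² = [[2,1],[1,1]]
Q^4 = (Q^2)² = [[5,3],[3,2]]
Q^9 = (Q^4)²·Q = [[55,34],[34,21]]
Q^19 = (Q^9)²·Q = [[405,365],[365,40]]
Q^38 = (Q^19)² = [[26,33],[33,417]]
Q^76 = (Q^38)² = [[69,203],[203,290]]
Q^152 = (Q^76)² = [[178,373],[373,229]]
Q^305 = (Q^152)²·Q = [[384,365],[365,19]]
F_305 mod 424 = Q^305[0][1] = 365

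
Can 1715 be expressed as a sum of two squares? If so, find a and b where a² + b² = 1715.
Not possible

Factorization: 1715 = 5 × 7^3
By Fermat: n is sum of two squares iff every prime p ≡ 3 (mod 4) appears to even power.
Prime(s) ≡ 3 (mod 4) with odd exponent: [(7, 3)]
Therefore 1715 cannot be expressed as a² + b².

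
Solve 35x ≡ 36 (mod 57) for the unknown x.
x ≡ 45 (mod 57)

gcd(35, 57) = 1, which divides 36, so solutions exist.
Find 35^(-1) mod 57 by the extended Euclidean algorithm:
57 = 1 × 35 + 22  ⟹  22 = (1)·57 + (-1)·35
35 = 1 × 22 + 13  ⟹  13 = (-1)·57 + (2)·35
22 = 1 × 13 + 9  ⟹  9 = (2)·57 + (-3)·35
13 = 1 × 9 + 4  ⟹  4 = (-3)·57 + (5)·35
9 = 2 × 4 + 1  ⟹  1 = (8)·57 + (-13)·35
So (-13)·35 ≡ 1 (mod 57), i.e. 35^(-1) ≡ -13 ≡ 44 (mod 57).
x ≡ 44 × 36 = 1584 ≡ 45 (mod 57).
Check: 35 × 45 = 1575 ≡ 36 (mod 57).
Unique solution: x ≡ 45 (mod 57)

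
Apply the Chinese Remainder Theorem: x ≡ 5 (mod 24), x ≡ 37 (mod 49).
821

Using Chinese Remainder Theorem:
M = 24 × 49 = 1176
M1 = 49, M2 = 24
y1 = 49^(-1) mod 24 = 1
y2 = 24^(-1) mod 49 = 47
x = (5×49×1 + 37×24×47) mod 1176 = 821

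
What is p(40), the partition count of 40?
37338

p(n) counts ways to write n as a sum of positive integers (order ignored).
Euler's pentagonal recurrence: p(k) = p(k-1) + p(k-2) - p(k-5) - p(k-7) + p(k-12) + p(k-15) - ... (offsets j(3j∓1)/2, signs ++--, p(0)=1, p(<0)=0).
DP table for k = 0..39: p(0)=1, p(1)=1, p(2)=2, p(3)=3, p(4)=5, p(5)=7, p(6)=11, p(7)=15, p(8)=22, p(9)=30, p(10)=42, p(11)=56, p(12)=77, p(13)=101, p(14)=135, p(15)=176, p(16)=231, p(17)=297, p(18)=385, p(19)=490, p(20)=627, p(21)=792, p(22)=1002, p(23)=1255, p(24)=1575, p(25)=1958, p(26)=2436, p(27)=3010, p(28)=3718, p(29)=4565, p(30)=5604, p(31)=6842, p(32)=8349, p(33)=10143, p(34)=12310, p(35)=14883, p(36)=17977, p(37)=21637, p(38)=26015, p(39)=31185.
Final step: p(40) = p(39) + p(38) - p(35) - p(33) + p(28) + p(25) - p(18) - p(14) + p(5) + p(0)
= 31185 + 26015 - 14883 - 10143 + 3718 + 1958 - 385 - 135 + 7 + 1
= 37338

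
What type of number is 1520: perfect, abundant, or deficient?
abundant

Proper divisors of 1520: sum = 1 + 2 + 4 + 5 + 8 + 10 + 16 + 19 + ... + 190 + 304 + 380 + 760 (19 divisors) = 2200
Since 2200 > 1520, 1520 is abundant.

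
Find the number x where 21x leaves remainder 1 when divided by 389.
352

gcd(21, 389) = 1, so the inverse exists.
Extended Euclidean algorithm on (389, 21):
389 = 18 × 21 + 11  ⟹  11 = (1)·389 + (-18)·21
21 = 1 × 11 + 10  ⟹  10 = (-1)·389 + (19)·21
11 = 1 × 10 + 1  ⟹  1 = (2)·389 + (-37)·21
So (-37)·21 ≡ 1 (mod 389), i.e. 21^(-1) ≡ -37 ≡ 352 (mod 389).
Check: 21 × 352 = 7392 ≡ 1 (mod 389)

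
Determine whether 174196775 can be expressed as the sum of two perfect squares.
Not possible

Factorization: 174196775 = 5^2 × 191^3
By Fermat: n is sum of two squares iff every prime p ≡ 3 (mod 4) appears to even power.
Prime(s) ≡ 3 (mod 4) with odd exponent: [(191, 3)]
Therefore 174196775 cannot be expressed as a² + b².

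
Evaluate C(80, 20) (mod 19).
16

Using Lucas' theorem:
Write n=80 and k=20 in base 19:
n in base 19: [4, 4]
k in base 19: [1, 1]
C(80,20) mod 19 = ∏ C(n_i, k_i) mod 19
Digit binomials (mod 19): C(4,1) = 4; C(4,1) = 4
Product: 4 × 4 = 16 ≡ 16 (mod 19)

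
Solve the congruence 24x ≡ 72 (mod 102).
x ≡ 3 (mod 17)

gcd(24, 102) = 6, which divides 72, so solutions exist.
Divide through by 6: 4x ≡ 12 (mod 17).
Find 4^(-1) mod 17 by the extended Euclidean algorithm:
17 = 4 × 4 + 1  ⟹  1 = (1)·17 + (-4)·4
So (-4)·4 ≡ 1 (mod 17), i.e. 4^(-1) ≡ -4 ≡ 13 (mod 17).
x ≡ 13 × 12 = 156 ≡ 3 (mod 17).
Check: 24 × 3 = 72 ≡ 72 (mod 102).
x ≡ 3 (mod 17), giving 6 solutions mod 102.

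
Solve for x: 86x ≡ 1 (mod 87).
86

gcd(86, 87) = 1, so the inverse exists.
Extended Euclidean algorithm on (87, 86):
87 = 1 × 86 + 1  ⟹  1 = (1)·87 + (-1)·86
So (-1)·86 ≡ 1 (mod 87), i.e. 86^(-1) ≡ -1 ≡ 86 (mod 87).
Check: 86 × 86 = 7396 ≡ 1 (mod 87)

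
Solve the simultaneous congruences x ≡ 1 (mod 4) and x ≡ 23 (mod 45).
113

Using Chinese Remainder Theorem:
M = 4 × 45 = 180
M1 = 45, M2 = 4
y1 = 45^(-1) mod 4 = 1
y2 = 4^(-1) mod 45 = 34
x = (1×45×1 + 23×4×34) mod 180 = 113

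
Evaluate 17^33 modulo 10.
7

Repeated squaring. Binary of 33 = 100001.
17^1 ≡ 7 (mod 10); 17^2 ≡ 9 (mod 10); 17^4 ≡ 1 (mod 10); 17^8 ≡ 1 (mod 10); 17^16 ≡ 1 (mod 10); 17^32 ≡ 1 (mod 10)
17^33 = 17^1 × 17^32 ≡ 7 (mod 10)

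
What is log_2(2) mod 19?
1

Baby-step giant-step with step n = ⌈√19⌉ = 5.
Baby steps 2^j mod 19 (j:value) for j=0..4: 0:1, 1:2, 2:4, 3:8, 4:16.
h = 2 is already in the table at j=1, so x = 1.
Check: 2^1 ≡ 2 (mod 19).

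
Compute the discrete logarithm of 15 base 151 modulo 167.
81

Baby-step giant-step with step n = ⌈√167⌉ = 13.
Baby steps 151^j mod 167 (j:value) for j=0..12: 0:1, 1:151, 2:89, 3:79, 4:72, 5:17, 6:62, 7:10, 8:7, 9:55, 10:122, 11:52, 12:3.
Giant-step multiplier: 151^(-13) ≡ 151^(166-13) = 151^153 ≡ 80 (mod 167).
Giant steps γ_i = 15·80^i mod 167: γ_0=15, γ_1=31, γ_2=142, γ_3=4, γ_4=153, γ_5=49, γ_6=79 (in table at j=3).
x = i·n + j = 6·13 + 3 = 81.
Check: 151^81 ≡ 15 (mod 167).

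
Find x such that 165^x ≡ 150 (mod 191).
160

Baby-step giant-step with step n = ⌈√191⌉ = 14.
Baby steps 165^j mod 191 (j:value) for j=0..13: 0:1, 1:165, 2:103, 3:187, 4:104, 5:161, 6:16, 7:157, 8:120, 9:127, 10:136, 11:93, 12:65, 13:29.
Giant-step multiplier: 165^(-14) ≡ 165^(190-14) = 165^176 ≡ 172 (mod 191).
Giant steps γ_i = 150·172^i mod 191: γ_0=150, γ_1=15, γ_2=97, γ_3=67, γ_4=64, γ_5=121, γ_6=184, γ_7=133, γ_8=147, γ_9=72, γ_10=160, γ_11=16 (in table at j=6).
x = i·n + j = 11·14 + 6 = 160.
Check: 165^160 ≡ 150 (mod 191).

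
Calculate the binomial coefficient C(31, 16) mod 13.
7

Using Lucas' theorem:
Write n=31 and k=16 in base 13:
n in base 13: [2, 5]
k in base 13: [1, 3]
C(31,16) mod 13 = ∏ C(n_i, k_i) mod 13
Digit binomials (mod 13): C(2,1) = 2; C(5,3) = 10
Product: 2 × 10 = 20 ≡ 7 (mod 13)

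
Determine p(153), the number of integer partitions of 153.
54770336324

p(n) counts ways to write n as a sum of positive integers (order ignored).
Euler's pentagonal recurrence: p(k) = p(k-1) + p(k-2) - p(k-5) - p(k-7) + p(k-12) + p(k-15) - ... (offsets j(3j∓1)/2, signs ++--, p(0)=1, p(<0)=0).
DP table for k = 0..152: p(0)=1, p(1)=1, p(2)=2, p(3)=3, p(4)=5, p(5)=7, p(6)=11, p(7)=15, p(8)=22, p(9)=30, p(10)=42, p(11)=56, p(12)=77, p(13)=101, p(14)=135, p(15)=176, p(16)=231, p(17)=297, p(18)=385, p(19)=490, p(20)=627, p(21)=792, p(22)=1002, p(23)=1255, p(24)=1575, p(25)=1958, p(26)=2436, p(27)=3010, p(28)=3718, p(29)=4565, p(30)=5604, p(31)=6842, p(32)=8349, p(33)=10143, p(34)=12310, p(35)=14883, p(36)=17977, p(37)=21637, p(38)=26015, p(39)=31185, p(40)=37338, p(41)=44583, p(42)=53174, p(43)=63261, p(44)=75175, p(45)=89134, p(46)=105558, p(47)=124754, p(48)=147273, p(49)=173525, p(50)=204226, p(51)=239943, p(52)=281589, p(53)=329931, p(54)=386155, p(55)=451276, p(56)=526823, p(57)=614154, p(58)=715220, p(59)=831820, p(60)=966467, p(61)=1121505, p(62)=1300156, p(63)=1505499, p(64)=1741630, p(65)=2012558, p(66)=2323520, p(67)=2679689, p(68)=3087735, p(69)=3554345, p(70)=4087968, p(71)=4697205, p(72)=5392783, p(73)=6185689, p(74)=7089500, p(75)=8118264, p(76)=9289091, p(77)=10619863, p(78)=12132164, p(79)=13848650, p(80)=15796476, p(81)=18004327, p(82)=20506255, p(83)=23338469, p(84)=26543660, p(85)=30167357, p(86)=34262962, p(87)=38887673, p(88)=44108109, p(89)=49995925, p(90)=56634173, p(91)=64112359, p(92)=72533807, p(93)=82010177, p(94)=92669720, p(95)=104651419, p(96)=118114304, p(97)=133230930, p(98)=150198136, p(99)=169229875, p(100)=190569292, p(101)=214481126, p(102)=241265379, p(103)=271248950, p(104)=304801365, p(105)=342325709, p(106)=384276336, p(107)=431149389, p(108)=483502844, p(109)=541946240, p(110)=607163746, p(111)=679903203, p(112)=761002156, p(113)=851376628, p(114)=952050665, p(115)=1064144451, p(116)=1188908248, p(117)=1327710076, p(118)=1482074143, p(119)=1653668665, p(120)=1844349560, p(121)=2056148051, p(122)=2291320912, p(123)=2552338241, p(124)=2841940500, p(125)=3163127352, p(126)=3519222692, p(127)=3913864295, p(128)=4351078600, p(129)=4835271870, p(130)=5371315400, p(131)=5964539504, p(132)=6620830889, p(133)=7346629512, p(134)=8149040695, p(135)=9035836076, p(136)=10015581680, p(137)=11097645016, p(138)=12292341831, p(139)=13610949895, p(140)=15065878135, p(141)=16670689208, p(142)=18440293320, p(143)=20390982757, p(144)=22540654445, p(145)=24908858009, p(146)=27517052599, p(147)=30388671978, p(148)=33549419497, p(149)=37027355200, p(150)=40853235313, p(151)=45060624582, p(152)=49686288421.
Final step: p(153) = p(152) + p(151) - p(148) - p(146) + p(141) + p(138) - p(131) - p(127) + p(118) + p(113) - p(102) - p(96) + p(83) + p(76) - p(61) - p(53) + p(36) + p(27) - p(8)
= 49686288421 + 45060624582 - 33549419497 - 27517052599 + 16670689208 + 12292341831 - 5964539504 - 3913864295 + 1482074143 + 851376628 - 241265379 - 118114304 + 23338469 + 9289091 - 1121505 - 329931 + 17977 + 3010 - 22
= 54770336324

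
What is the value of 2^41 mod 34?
2

Repeated squaring. Binary of 41 = 101001.
2^1 ≡ 2 (mod 34); 2^2 ≡ 4 (mod 34); 2^4 ≡ 16 (mod 34); 2^8 ≡ 18 (mod 34); 2^16 ≡ 18 (mod 34); 2^32 ≡ 18 (mod 34)
2^41 = 2^1 × 2^8 × 2^32 ≡ 2 (mod 34)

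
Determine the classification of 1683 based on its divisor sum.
deficient

Proper divisors of 1683: sum = 1 + 3 + 9 + 11 + 17 + 33 + 51 + 99 + 153 + 187 + 561 = 1125
Since 1125 < 1683, 1683 is deficient.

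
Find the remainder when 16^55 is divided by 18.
16

Repeated squaring. Binary of 55 = 110111.
16^1 ≡ 16 (mod 18); 16^2 ≡ 4 (mod 18); 16^4 ≡ 16 (mod 18); 16^8 ≡ 4 (mod 18); 16^16 ≡ 16 (mod 18); 16^32 ≡ 4 (mod 18)
16^55 = 16^1 × 16^2 × 16^4 × 16^16 × 16^32 ≡ 16 (mod 18)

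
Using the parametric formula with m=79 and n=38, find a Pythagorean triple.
(4797, 6004, 7685)

Euclid's formula: a = m² - n², b = 2mn, c = m² + n²
m = 79, n = 38
a = 79² - 38² = 6241 - 1444 = 4797
b = 2 × 79 × 38 = 6004
c = 79² + 38² = 6241 + 1444 = 7685
Verification: 4797² + 6004² = 23011209 + 36048016 = 59059225 = 7685² ✓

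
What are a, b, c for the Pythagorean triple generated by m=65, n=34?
(3069, 4420, 5381)

Euclid's formula: a = m² - n², b = 2mn, c = m² + n²
m = 65, n = 34
a = 65² - 34² = 4225 - 1156 = 3069
b = 2 × 65 × 34 = 4420
c = 65² + 34² = 4225 + 1156 = 5381
Verification: 3069² + 4420² = 9418761 + 19536400 = 28955161 = 5381² ✓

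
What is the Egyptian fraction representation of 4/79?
1/20 + 1/1580

Greedy algorithm:
4/79: ceiling(79/4) = 20, use 1/20
1/1580: ceiling(1580/1) = 1580, use 1/1580
Result: 4/79 = 1/20 + 1/1580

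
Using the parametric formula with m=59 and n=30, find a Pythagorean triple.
(2581, 3540, 4381)

Euclid's formula: a = m² - n², b = 2mn, c = m² + n²
m = 59, n = 30
a = 59² - 30² = 3481 - 900 = 2581
b = 2 × 59 × 30 = 3540
c = 59² + 30² = 3481 + 900 = 4381
Verification: 2581² + 3540² = 6661561 + 12531600 = 19193161 = 4381² ✓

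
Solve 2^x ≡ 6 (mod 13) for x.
5

Baby-step giant-step with step n = ⌈√13⌉ = 4.
Baby steps 2^j mod 13 (j:value) for j=0..3: 0:1, 1:2, 2:4, 3:8.
Giant-step multiplier: 2^(-4) ≡ 2^(12-4) = 2^8 ≡ 9 (mod 13).
Giant steps γ_i = 6·9^i mod 13: γ_0=6, γ_1=2 (in table at j=1).
x = i·n + j = 1·4 + 1 = 5.
Check: 2^5 ≡ 6 (mod 13).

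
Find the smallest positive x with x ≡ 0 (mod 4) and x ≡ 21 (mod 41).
144

Using Chinese Remainder Theorem:
M = 4 × 41 = 164
M1 = 41, M2 = 4
y1 = 41^(-1) mod 4 = 1
y2 = 4^(-1) mod 41 = 31
x = (0×41×1 + 21×4×31) mod 164 = 144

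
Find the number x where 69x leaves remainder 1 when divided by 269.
39

gcd(69, 269) = 1, so the inverse exists.
Extended Euclidean algorithm on (269, 69):
269 = 3 × 69 + 62  ⟹  62 = (1)·269 + (-3)·69
69 = 1 × 62 + 7  ⟹  7 = (-1)·269 + (4)·69
62 = 8 × 7 + 6  ⟹  6 = (9)·269 + (-35)·69
7 = 1 × 6 + 1  ⟹  1 = (-10)·269 + (39)·69
So (39)·69 ≡ 1 (mod 269), i.e. 69^(-1) ≡ 39 (mod 269).
Check: 69 × 39 = 2691 ≡ 1 (mod 269)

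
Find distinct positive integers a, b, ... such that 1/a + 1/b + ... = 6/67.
1/12 + 1/161 + 1/129444

Greedy algorithm:
6/67: ceiling(67/6) = 12, use 1/12
5/804: ceiling(804/5) = 161, use 1/161
1/129444: ceiling(129444/1) = 129444, use 1/129444
Result: 6/67 = 1/12 + 1/161 + 1/129444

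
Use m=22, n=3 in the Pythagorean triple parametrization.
(475, 132, 493)

Euclid's formula: a = m² - n², b = 2mn, c = m² + n²
m = 22, n = 3
a = 22² - 3² = 484 - 9 = 475
b = 2 × 22 × 3 = 132
c = 22² + 3² = 484 + 9 = 493
Verification: 475² + 132² = 225625 + 17424 = 243049 = 493² ✓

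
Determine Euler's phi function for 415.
328

415 = 5 × 83
φ(n) = n × ∏(1 - 1/p) for each prime p dividing n
φ(415) = 415 × (1 - 1/5) × (1 - 1/83) = 328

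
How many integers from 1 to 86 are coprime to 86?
42

86 = 2 × 43
φ(n) = n × ∏(1 - 1/p) for each prime p dividing n
φ(86) = 86 × (1 - 1/2) × (1 - 1/43) = 42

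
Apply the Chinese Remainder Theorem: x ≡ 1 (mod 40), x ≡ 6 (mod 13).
201

Using Chinese Remainder Theorem:
M = 40 × 13 = 520
M1 = 13, M2 = 40
y1 = 13^(-1) mod 40 = 37
y2 = 40^(-1) mod 13 = 1
x = (1×13×37 + 6×40×1) mod 520 = 201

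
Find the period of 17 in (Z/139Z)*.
138

139 is prime, so ord(17) divides φ(139) = 138.
Divisors of 138: 1, 2, 3, 6, 23, 46, 69, 138.
Repeated squaring: 17^1 ≡ 17, 17^2 ≡ 11, 17^4 ≡ 121, 17^8 ≡ 46, 17^16 ≡ 31, 17^32 ≡ 127, 17^64 ≡ 5, 17^128 ≡ 25 (mod 139).
Test 17^d mod 139 for each divisor d in increasing order:
17^1 ≡ 17
17^2 ≡ 11
17^3 = 17^2·17^1 ≡ 48
17^6 = 17^4·17^2 ≡ 80
17^23 = 17^16·17^4·17^2·17^1 ≡ 43
17^46 = 17^32·17^8·17^4·17^2 ≡ 42
17^69 = 17^64·17^4·17^1 ≡ 138
17^138 = 17^128·17^8·17^2 ≡ 1  ← first divisor giving 1
The order is 138.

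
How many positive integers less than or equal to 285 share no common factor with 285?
144

285 = 3 × 5 × 19
φ(n) = n × ∏(1 - 1/p) for each prime p dividing n
φ(285) = 285 × (1 - 1/3) × (1 - 1/5) × (1 - 1/19) = 144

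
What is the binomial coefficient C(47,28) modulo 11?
0

Using Lucas' theorem:
Write n=47 and k=28 in base 11:
n in base 11: [4, 3]
k in base 11: [2, 6]
C(47,28) mod 11 = ∏ C(n_i, k_i) mod 11
Digit binomials (mod 11): C(4,2) = 6; C(3,6) = 0 (k_i > n_i)
Product: 6 × 0 = 0 ≡ 0 (mod 11)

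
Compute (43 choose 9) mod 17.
1

Using Lucas' theorem:
Write n=43 and k=9 in base 17:
n in base 17: [2, 9]
k in base 17: [0, 9]
C(43,9) mod 17 = ∏ C(n_i, k_i) mod 17
Digit binomials (mod 17): C(2,0) = 1; C(9,9) = 1
Product: 1 × 1 = 1 ≡ 1 (mod 17)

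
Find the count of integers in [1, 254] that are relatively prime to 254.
126

254 = 2 × 127
φ(n) = n × ∏(1 - 1/p) for each prime p dividing n
φ(254) = 254 × (1 - 1/2) × (1 - 1/127) = 126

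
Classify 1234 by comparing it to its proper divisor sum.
deficient

Proper divisors of 1234: sum = 1 + 2 + 617 = 620
Since 620 < 1234, 1234 is deficient.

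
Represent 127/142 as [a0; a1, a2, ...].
[0; 1, 8, 2, 7]

Euclidean algorithm steps:
127 = 0 × 142 + 127
142 = 1 × 127 + 15
127 = 8 × 15 + 7
15 = 2 × 7 + 1
7 = 7 × 1 + 0
Continued fraction: [0; 1, 8, 2, 7]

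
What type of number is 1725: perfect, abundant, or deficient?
deficient

Proper divisors of 1725: sum = 1 + 3 + 5 + 15 + 23 + 25 + 69 + 75 + 115 + 345 + 575 = 1251
Since 1251 < 1725, 1725 is deficient.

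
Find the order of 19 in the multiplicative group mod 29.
28

29 is prime, so ord(19) divides φ(29) = 28.
Divisors of 28: 1, 2, 4, 7, 14, 28.
Repeated squaring: 19^1 ≡ 19, 19^2 ≡ 13, 19^4 ≡ 24, 19^8 ≡ 25, 19^16 ≡ 16 (mod 29).
Test 19^d mod 29 for each divisor d in increasing order:
19^1 ≡ 19
19^2 ≡ 13
19^4 ≡ 24
19^7 = 19^4·19^2·19^1 ≡ 12
19^14 = 19^8·19^4·19^2 ≡ 28
19^28 = 19^16·19^8·19^4 ≡ 1  ← first divisor giving 1
The order is 28.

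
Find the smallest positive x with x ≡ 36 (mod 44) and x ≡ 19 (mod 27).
1180

Using Chinese Remainder Theorem:
M = 44 × 27 = 1188
M1 = 27, M2 = 44
y1 = 27^(-1) mod 44 = 31
y2 = 44^(-1) mod 27 = 8
x = (36×27×31 + 19×44×8) mod 1188 = 1180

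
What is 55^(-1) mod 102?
13

gcd(55, 102) = 1, so the inverse exists.
Extended Euclidean algorithm on (102, 55):
102 = 1 × 55 + 47  ⟹  47 = (1)·102 + (-1)·55
55 = 1 × 47 + 8  ⟹  8 = (-1)·102 + (2)·55
47 = 5 × 8 + 7  ⟹  7 = (6)·102 + (-11)·55
8 = 1 × 7 + 1  ⟹  1 = (-7)·102 + (13)·55
So (13)·55 ≡ 1 (mod 102), i.e. 55^(-1) ≡ 13 (mod 102).
Check: 55 × 13 = 715 ≡ 1 (mod 102)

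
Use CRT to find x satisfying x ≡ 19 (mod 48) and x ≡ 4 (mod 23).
211

Using Chinese Remainder Theorem:
M = 48 × 23 = 1104
M1 = 23, M2 = 48
y1 = 23^(-1) mod 48 = 23
y2 = 48^(-1) mod 23 = 12
x = (19×23×23 + 4×48×12) mod 1104 = 211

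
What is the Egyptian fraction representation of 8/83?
1/11 + 1/183 + 1/83540 + 1/13957779660

Greedy algorithm:
8/83: ceiling(83/8) = 11, use 1/11
5/913: ceiling(913/5) = 183, use 1/183
2/167079: ceiling(167079/2) = 83540, use 1/83540
1/13957779660: ceiling(13957779660/1) = 13957779660, use 1/13957779660
Result: 8/83 = 1/11 + 1/183 + 1/83540 + 1/13957779660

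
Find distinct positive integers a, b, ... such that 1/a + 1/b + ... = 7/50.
1/8 + 1/67 + 1/13400

Greedy algorithm:
7/50: ceiling(50/7) = 8, use 1/8
3/200: ceiling(200/3) = 67, use 1/67
1/13400: ceiling(13400/1) = 13400, use 1/13400
Result: 7/50 = 1/8 + 1/67 + 1/13400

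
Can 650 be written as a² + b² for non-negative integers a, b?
5² + 25² (a=5, b=25)

Factorization: 650 = 2 × 5^2 × 13
By Fermat: n is sum of two squares iff every prime p ≡ 3 (mod 4) appears to even power.
All primes ≡ 3 (mod 4) appear to even power.
Search a = 0, 1, 2, … for 650 - a² a perfect square: first hit at a = 5: 650 - 25 = 625 = 25².
650 = 5² + 25² = 25 + 625 ✓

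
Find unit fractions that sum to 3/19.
1/7 + 1/67 + 1/8911

Greedy algorithm:
3/19: ceiling(19/3) = 7, use 1/7
2/133: ceiling(133/2) = 67, use 1/67
1/8911: ceiling(8911/1) = 8911, use 1/8911
Result: 3/19 = 1/7 + 1/67 + 1/8911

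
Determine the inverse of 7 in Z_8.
7

gcd(7, 8) = 1, so the inverse exists.
Extended Euclidean algorithm on (8, 7):
8 = 1 × 7 + 1  ⟹  1 = (1)·8 + (-1)·7
So (-1)·7 ≡ 1 (mod 8), i.e. 7^(-1) ≡ -1 ≡ 7 (mod 8).
Check: 7 × 7 = 49 ≡ 1 (mod 8)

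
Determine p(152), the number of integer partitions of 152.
49686288421

p(n) counts ways to write n as a sum of positive integers (order ignored).
Euler's pentagonal recurrence: p(k) = p(k-1) + p(k-2) - p(k-5) - p(k-7) + p(k-12) + p(k-15) - ... (offsets j(3j∓1)/2, signs ++--, p(0)=1, p(<0)=0).
DP table for k = 0..151: p(0)=1, p(1)=1, p(2)=2, p(3)=3, p(4)=5, p(5)=7, p(6)=11, p(7)=15, p(8)=22, p(9)=30, p(10)=42, p(11)=56, p(12)=77, p(13)=101, p(14)=135, p(15)=176, p(16)=231, p(17)=297, p(18)=385, p(19)=490, p(20)=627, p(21)=792, p(22)=1002, p(23)=1255, p(24)=1575, p(25)=1958, p(26)=2436, p(27)=3010, p(28)=3718, p(29)=4565, p(30)=5604, p(31)=6842, p(32)=8349, p(33)=10143, p(34)=12310, p(35)=14883, p(36)=17977, p(37)=21637, p(38)=26015, p(39)=31185, p(40)=37338, p(41)=44583, p(42)=53174, p(43)=63261, p(44)=75175, p(45)=89134, p(46)=105558, p(47)=124754, p(48)=147273, p(49)=173525, p(50)=204226, p(51)=239943, p(52)=281589, p(53)=329931, p(54)=386155, p(55)=451276, p(56)=526823, p(57)=614154, p(58)=715220, p(59)=831820, p(60)=966467, p(61)=1121505, p(62)=1300156, p(63)=1505499, p(64)=1741630, p(65)=2012558, p(66)=2323520, p(67)=2679689, p(68)=3087735, p(69)=3554345, p(70)=4087968, p(71)=4697205, p(72)=5392783, p(73)=6185689, p(74)=7089500, p(75)=8118264, p(76)=9289091, p(77)=10619863, p(78)=12132164, p(79)=13848650, p(80)=15796476, p(81)=18004327, p(82)=20506255, p(83)=23338469, p(84)=26543660, p(85)=30167357, p(86)=34262962, p(87)=38887673, p(88)=44108109, p(89)=49995925, p(90)=56634173, p(91)=64112359, p(92)=72533807, p(93)=82010177, p(94)=92669720, p(95)=104651419, p(96)=118114304, p(97)=133230930, p(98)=150198136, p(99)=169229875, p(100)=190569292, p(101)=214481126, p(102)=241265379, p(103)=271248950, p(104)=304801365, p(105)=342325709, p(106)=384276336, p(107)=431149389, p(108)=483502844, p(109)=541946240, p(110)=607163746, p(111)=679903203, p(112)=761002156, p(113)=851376628, p(114)=952050665, p(115)=1064144451, p(116)=1188908248, p(117)=1327710076, p(118)=1482074143, p(119)=1653668665, p(120)=1844349560, p(121)=2056148051, p(122)=2291320912, p(123)=2552338241, p(124)=2841940500, p(125)=3163127352, p(126)=3519222692, p(127)=3913864295, p(128)=4351078600, p(129)=4835271870, p(130)=5371315400, p(131)=5964539504, p(132)=6620830889, p(133)=7346629512, p(134)=8149040695, p(135)=9035836076, p(136)=10015581680, p(137)=11097645016, p(138)=12292341831, p(139)=13610949895, p(140)=15065878135, p(141)=16670689208, p(142)=18440293320, p(143)=20390982757, p(144)=22540654445, p(145)=24908858009, p(146)=27517052599, p(147)=30388671978, p(148)=33549419497, p(149)=37027355200, p(150)=40853235313, p(151)=45060624582.
Final step: p(152) = p(151) + p(150) - p(147) - p(145) + p(140) + p(137) - p(130) - p(126) + p(117) + p(112) - p(101) - p(95) + p(82) + p(75) - p(60) - p(52) + p(35) + p(26) - p(7)
= 45060624582 + 40853235313 - 30388671978 - 24908858009 + 15065878135 + 11097645016 - 5371315400 - 3519222692 + 1327710076 + 761002156 - 214481126 - 104651419 + 20506255 + 8118264 - 966467 - 281589 + 14883 + 2436 - 15
= 49686288421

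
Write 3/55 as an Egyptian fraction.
1/19 + 1/523 + 1/546535

Greedy algorithm:
3/55: ceiling(55/3) = 19, use 1/19
2/1045: ceiling(1045/2) = 523, use 1/523
1/546535: ceiling(546535/1) = 546535, use 1/546535
Result: 3/55 = 1/19 + 1/523 + 1/546535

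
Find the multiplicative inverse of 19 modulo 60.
19

gcd(19, 60) = 1, so the inverse exists.
Extended Euclidean algorithm on (60, 19):
60 = 3 × 19 + 3  ⟹  3 = (1)·60 + (-3)·19
19 = 6 × 3 + 1  ⟹  1 = (-6)·60 + (19)·19
So (19)·19 ≡ 1 (mod 60), i.e. 19^(-1) ≡ 19 (mod 60).
Check: 19 × 19 = 361 ≡ 1 (mod 60)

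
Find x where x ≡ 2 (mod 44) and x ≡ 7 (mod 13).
46

Using Chinese Remainder Theorem:
M = 44 × 13 = 572
M1 = 13, M2 = 44
y1 = 13^(-1) mod 44 = 17
y2 = 44^(-1) mod 13 = 8
x = (2×13×17 + 7×44×8) mod 572 = 46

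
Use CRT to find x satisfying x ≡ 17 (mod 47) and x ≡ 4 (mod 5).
64

Using Chinese Remainder Theorem:
M = 47 × 5 = 235
M1 = 5, M2 = 47
y1 = 5^(-1) mod 47 = 19
y2 = 47^(-1) mod 5 = 3
x = (17×5×19 + 4×47×3) mod 235 = 64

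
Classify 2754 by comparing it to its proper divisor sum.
abundant

Proper divisors of 2754: sum = 1 + 2 + 3 + 6 + 9 + 17 + 18 + 27 + ... + 306 + 459 + 918 + 1377 (19 divisors) = 3780
Since 3780 > 2754, 2754 is abundant.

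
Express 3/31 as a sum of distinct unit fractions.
1/11 + 1/171 + 1/58311

Greedy algorithm:
3/31: ceiling(31/3) = 11, use 1/11
2/341: ceiling(341/2) = 171, use 1/171
1/58311: ceiling(58311/1) = 58311, use 1/58311
Result: 3/31 = 1/11 + 1/171 + 1/58311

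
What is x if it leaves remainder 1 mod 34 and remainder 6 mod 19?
443

Using Chinese Remainder Theorem:
M = 34 × 19 = 646
M1 = 19, M2 = 34
y1 = 19^(-1) mod 34 = 9
y2 = 34^(-1) mod 19 = 14
x = (1×19×9 + 6×34×14) mod 646 = 443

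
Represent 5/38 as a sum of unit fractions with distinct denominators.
1/8 + 1/152

Greedy algorithm:
5/38: ceiling(38/5) = 8, use 1/8
1/152: ceiling(152/1) = 152, use 1/152
Result: 5/38 = 1/8 + 1/152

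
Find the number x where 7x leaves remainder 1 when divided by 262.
75

gcd(7, 262) = 1, so the inverse exists.
Extended Euclidean algorithm on (262, 7):
262 = 37 × 7 + 3  ⟹  3 = (1)·262 + (-37)·7
7 = 2 × 3 + 1  ⟹  1 = (-2)·262 + (75)·7
So (75)·7 ≡ 1 (mod 262), i.e. 7^(-1) ≡ 75 (mod 262).
Check: 7 × 75 = 525 ≡ 1 (mod 262)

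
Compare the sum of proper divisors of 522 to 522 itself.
abundant

Proper divisors of 522: sum = 1 + 2 + 3 + 6 + 9 + 18 + 29 + 58 + 87 + 174 + 261 = 648
Since 648 > 522, 522 is abundant.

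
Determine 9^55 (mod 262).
191

Repeated squaring. Binary of 55 = 110111.
9^1 ≡ 9 (mod 262); 9^2 ≡ 81 (mod 262); 9^4 ≡ 11 (mod 262); 9^8 ≡ 121 (mod 262); 9^16 ≡ 231 (mod 262); 9^32 ≡ 175 (mod 262)
9^55 = 9^1 × 9^2 × 9^4 × 9^16 × 9^32 ≡ 191 (mod 262)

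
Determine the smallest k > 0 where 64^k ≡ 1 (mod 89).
11

89 is prime, so ord(64) divides φ(89) = 88.
Divisors of 88: 1, 2, 4, 8, 11, 22, 44, 88.
Repeated squaring: 64^1 ≡ 64, 64^2 ≡ 2, 64^4 ≡ 4, 64^8 ≡ 16, 64^16 ≡ 78, 64^32 ≡ 32, 64^64 ≡ 45 (mod 89).
Test 64^d mod 89 for each divisor d in increasing order:
64^1 ≡ 64
64^2 ≡ 2
64^4 ≡ 4
64^8 ≡ 16
64^11 = 64^8·64^2·64^1 ≡ 1  ← first divisor giving 1
The order is 11.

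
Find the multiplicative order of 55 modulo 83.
82

83 is prime, so ord(55) divides φ(83) = 82.
Divisors of 82: 1, 2, 41, 82.
Repeated squaring: 55^1 ≡ 55, 55^2 ≡ 37, 55^4 ≡ 41, 55^8 ≡ 21, 55^16 ≡ 26, 55^32 ≡ 12, 55^64 ≡ 61 (mod 83).
Test 55^d mod 83 for each divisor d in increasing order:
55^1 ≡ 55
55^2 ≡ 37
55^41 = 55^32·55^8·55^1 ≡ 82
55^82 = 55^64·55^16·55^2 ≡ 1  ← first divisor giving 1
The order is 82.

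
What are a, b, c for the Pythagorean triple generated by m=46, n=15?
(1891, 1380, 2341)

Euclid's formula: a = m² - n², b = 2mn, c = m² + n²
m = 46, n = 15
a = 46² - 15² = 2116 - 225 = 1891
b = 2 × 46 × 15 = 1380
c = 46² + 15² = 2116 + 225 = 2341
Verification: 1891² + 1380² = 3575881 + 1904400 = 5480281 = 2341² ✓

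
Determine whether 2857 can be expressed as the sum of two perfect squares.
16² + 51² (a=16, b=51)

Factorization: 2857 = 2857
By Fermat: n is sum of two squares iff every prime p ≡ 3 (mod 4) appears to even power.
All primes ≡ 3 (mod 4) appear to even power.
Search a = 0, 1, 2, … for 2857 - a² a perfect square: first hit at a = 16: 2857 - 256 = 2601 = 51².
2857 = 16² + 51² = 256 + 2601 ✓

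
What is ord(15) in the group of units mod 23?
22

23 is prime, so ord(15) divides φ(23) = 22.
Divisors of 22: 1, 2, 11, 22.
Repeated squaring: 15^1 ≡ 15, 15^2 ≡ 18, 15^4 ≡ 2, 15^8 ≡ 4, 15^16 ≡ 16 (mod 23).
Test 15^d mod 23 for each divisor d in increasing order:
15^1 ≡ 15
15^2 ≡ 18
15^11 = 15^8·15^2·15^1 ≡ 22
15^22 = 15^16·15^4·15^2 ≡ 1  ← first divisor giving 1
The order is 22.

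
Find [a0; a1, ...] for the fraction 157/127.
[1; 4, 4, 3, 2]

Euclidean algorithm steps:
157 = 1 × 127 + 30
127 = 4 × 30 + 7
30 = 4 × 7 + 2
7 = 3 × 2 + 1
2 = 2 × 1 + 0
Continued fraction: [1; 4, 4, 3, 2]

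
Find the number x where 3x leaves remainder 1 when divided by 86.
29

gcd(3, 86) = 1, so the inverse exists.
Extended Euclidean algorithm on (86, 3):
86 = 28 × 3 + 2  ⟹  2 = (1)·86 + (-28)·3
3 = 1 × 2 + 1  ⟹  1 = (-1)·86 + (29)·3
So (29)·3 ≡ 1 (mod 86), i.e. 3^(-1) ≡ 29 (mod 86).
Check: 3 × 29 = 87 ≡ 1 (mod 86)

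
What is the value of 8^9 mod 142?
38

Repeated squaring. Binary of 9 = 1001.
8^1 ≡ 8 (mod 142); 8^2 ≡ 64 (mod 142); 8^4 ≡ 120 (mod 142); 8^8 ≡ 58 (mod 142)
8^9 = 8^1 × 8^8 ≡ 38 (mod 142)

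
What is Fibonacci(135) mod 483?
34

Matrix identity: Q^n = [[F_(n+1), F_n], [F_n, F_(n-1)]] with Q = [[1,1],[1,0]].
n = 135 = 10000111₂. Square-and-multiply, entries mod 483:
Q^1 = [[1,1],[1,0]]
Q^2 = (Q^1)² = [[2,1],[1,1]]
Q^4 = (Q^2)² = [[5,3],[3,2]]
Q^8 = (Q^4)² = [[34,21],[21,13]]
Q^16 = (Q^8)² = [[148,21],[21,127]]
Q^33 = (Q^16)²·Q = [[106,127],[127,462]]
Q^67 = (Q^33)²·Q = [[3,317],[317,169]]
Q^135 = (Q^67)²·Q = [[462,34],[34,428]]
F_135 mod 483 = Q^135[0][1] = 34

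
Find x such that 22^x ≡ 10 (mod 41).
32

Baby-step giant-step with step n = ⌈√41⌉ = 7.
Baby steps 22^j mod 41 (j:value) for j=0..6: 0:1, 1:22, 2:33, 3:29, 4:23, 5:14, 6:21.
Giant-step multiplier: 22^(-7) ≡ 22^(40-7) = 22^33 ≡ 15 (mod 41).
Giant steps γ_i = 10·15^i mod 41: γ_0=10, γ_1=27, γ_2=36, γ_3=7, γ_4=23 (in table at j=4).
x = i·n + j = 4·7 + 4 = 32.
Check: 22^32 ≡ 10 (mod 41).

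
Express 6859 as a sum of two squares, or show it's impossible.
Not possible

Factorization: 6859 = 19^3
By Fermat: n is sum of two squares iff every prime p ≡ 3 (mod 4) appears to even power.
Prime(s) ≡ 3 (mod 4) with odd exponent: [(19, 3)]
Therefore 6859 cannot be expressed as a² + b².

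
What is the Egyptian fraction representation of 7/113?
1/17 + 1/321 + 1/123329 + 1/19012429473 + 1/481963299268719647499

Greedy algorithm:
7/113: ceiling(113/7) = 17, use 1/17
6/1921: ceiling(1921/6) = 321, use 1/321
5/616641: ceiling(616641/5) = 123329, use 1/123329
4/76049717889: ceiling(76049717889/4) = 19012429473, use 1/19012429473
1/481963299268719647499: ceiling(481963299268719647499/1) = 481963299268719647499, use 1/481963299268719647499
Result: 7/113 = 1/17 + 1/321 + 1/123329 + 1/19012429473 + 1/481963299268719647499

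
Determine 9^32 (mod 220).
81

Repeated squaring. Binary of 32 = 100000.
9^1 ≡ 9 (mod 220); 9^2 ≡ 81 (mod 220); 9^4 ≡ 181 (mod 220); 9^8 ≡ 201 (mod 220); 9^16 ≡ 141 (mod 220); 9^32 ≡ 81 (mod 220)
9^32 = 9^32 ≡ 81 (mod 220)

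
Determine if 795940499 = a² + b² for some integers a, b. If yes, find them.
Not possible

Factorization: 795940499 = 101 × 199^3
By Fermat: n is sum of two squares iff every prime p ≡ 3 (mod 4) appears to even power.
Prime(s) ≡ 3 (mod 4) with odd exponent: [(199, 3)]
Therefore 795940499 cannot be expressed as a² + b².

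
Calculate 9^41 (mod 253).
174

Repeated squaring. Binary of 41 = 101001.
9^1 ≡ 9 (mod 253); 9^2 ≡ 81 (mod 253); 9^4 ≡ 236 (mod 253); 9^8 ≡ 36 (mod 253); 9^16 ≡ 31 (mod 253); 9^32 ≡ 202 (mod 253)
9^41 = 9^1 × 9^8 × 9^32 ≡ 174 (mod 253)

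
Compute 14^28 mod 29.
1

Repeated squaring. Binary of 28 = 11100.
14^1 ≡ 14 (mod 29); 14^2 ≡ 22 (mod 29); 14^4 ≡ 20 (mod 29); 14^8 ≡ 23 (mod 29); 14^16 ≡ 7 (mod 29)
14^28 = 14^4 × 14^8 × 14^16 ≡ 1 (mod 29)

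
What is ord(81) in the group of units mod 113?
28

113 is prime, so ord(81) divides φ(113) = 112.
Divisors of 112: 1, 2, 4, 7, 8, 14, 16, 28, 56, 112.
Repeated squaring: 81^1 ≡ 81, 81^2 ≡ 7, 81^4 ≡ 49, 81^8 ≡ 28, 81^16 ≡ 106, 81^32 ≡ 49, 81^64 ≡ 28 (mod 113).
Test 81^d mod 113 for each divisor d in increasing order:
81^1 ≡ 81
81^2 ≡ 7
81^4 ≡ 49
81^7 = 81^4·81^2·81^1 ≡ 98
81^8 ≡ 28
81^14 = 81^8·81^4·81^2 ≡ 112
81^16 ≡ 106
81^28 = 81^16·81^8·81^4 ≡ 1  ← first divisor giving 1
The order is 28.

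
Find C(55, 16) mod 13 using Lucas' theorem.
4

Using Lucas' theorem:
Write n=55 and k=16 in base 13:
n in base 13: [4, 3]
k in base 13: [1, 3]
C(55,16) mod 13 = ∏ C(n_i, k_i) mod 13
Digit binomials (mod 13): C(4,1) = 4; C(3,3) = 1
Product: 4 × 1 = 4 ≡ 4 (mod 13)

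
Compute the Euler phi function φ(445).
352

445 = 5 × 89
φ(n) = n × ∏(1 - 1/p) for each prime p dividing n
φ(445) = 445 × (1 - 1/5) × (1 - 1/89) = 352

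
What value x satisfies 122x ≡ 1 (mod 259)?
138

gcd(122, 259) = 1, so the inverse exists.
Extended Euclidean algorithm on (259, 122):
259 = 2 × 122 + 15  ⟹  15 = (1)·259 + (-2)·122
122 = 8 × 15 + 2  ⟹  2 = (-8)·259 + (17)·122
15 = 7 × 2 + 1  ⟹  1 = (57)·259 + (-121)·122
So (-121)·122 ≡ 1 (mod 259), i.e. 122^(-1) ≡ -121 ≡ 138 (mod 259).
Check: 122 × 138 = 16836 ≡ 1 (mod 259)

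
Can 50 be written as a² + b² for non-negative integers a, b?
1² + 7² (a=1, b=7)

Factorization: 50 = 2 × 5^2
By Fermat: n is sum of two squares iff every prime p ≡ 3 (mod 4) appears to even power.
All primes ≡ 3 (mod 4) appear to even power.
Search a = 0, 1, 2, … for 50 - a² a perfect square: first hit at a = 1: 50 - 1 = 49 = 7².
50 = 1² + 7² = 1 + 49 ✓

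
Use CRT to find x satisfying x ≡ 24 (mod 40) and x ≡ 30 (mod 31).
464

Using Chinese Remainder Theorem:
M = 40 × 31 = 1240
M1 = 31, M2 = 40
y1 = 31^(-1) mod 40 = 31
y2 = 40^(-1) mod 31 = 7
x = (24×31×31 + 30×40×7) mod 1240 = 464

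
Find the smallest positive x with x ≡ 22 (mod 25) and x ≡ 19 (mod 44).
547

Using Chinese Remainder Theorem:
M = 25 × 44 = 1100
M1 = 44, M2 = 25
y1 = 44^(-1) mod 25 = 4
y2 = 25^(-1) mod 44 = 37
x = (22×44×4 + 19×25×37) mod 1100 = 547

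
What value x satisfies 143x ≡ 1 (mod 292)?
243

gcd(143, 292) = 1, so the inverse exists.
Extended Euclidean algorithm on (292, 143):
292 = 2 × 143 + 6  ⟹  6 = (1)·292 + (-2)·143
143 = 23 × 6 + 5  ⟹  5 = (-23)·292 + (47)·143
6 = 1 × 5 + 1  ⟹  1 = (24)·292 + (-49)·143
So (-49)·143 ≡ 1 (mod 292), i.e. 143^(-1) ≡ -49 ≡ 243 (mod 292).
Check: 143 × 243 = 34749 ≡ 1 (mod 292)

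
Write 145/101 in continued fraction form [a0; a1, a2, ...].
[1; 2, 3, 2, 1, 1, 2]

Euclidean algorithm steps:
145 = 1 × 101 + 44
101 = 2 × 44 + 13
44 = 3 × 13 + 5
13 = 2 × 5 + 3
5 = 1 × 3 + 2
3 = 1 × 2 + 1
2 = 2 × 1 + 0
Continued fraction: [1; 2, 3, 2, 1, 1, 2]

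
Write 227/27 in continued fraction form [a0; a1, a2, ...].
[8; 2, 2, 5]

Euclidean algorithm steps:
227 = 8 × 27 + 11
27 = 2 × 11 + 5
11 = 2 × 5 + 1
5 = 5 × 1 + 0
Continued fraction: [8; 2, 2, 5]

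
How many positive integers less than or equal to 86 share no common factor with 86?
42

86 = 2 × 43
φ(n) = n × ∏(1 - 1/p) for each prime p dividing n
φ(86) = 86 × (1 - 1/2) × (1 - 1/43) = 42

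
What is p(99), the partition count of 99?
169229875

p(n) counts ways to write n as a sum of positive integers (order ignored).
Euler's pentagonal recurrence: p(k) = p(k-1) + p(k-2) - p(k-5) - p(k-7) + p(k-12) + p(k-15) - ... (offsets j(3j∓1)/2, signs ++--, p(0)=1, p(<0)=0).
DP table for k = 0..98: p(0)=1, p(1)=1, p(2)=2, p(3)=3, p(4)=5, p(5)=7, p(6)=11, p(7)=15, p(8)=22, p(9)=30, p(10)=42, p(11)=56, p(12)=77, p(13)=101, p(14)=135, p(15)=176, p(16)=231, p(17)=297, p(18)=385, p(19)=490, p(20)=627, p(21)=792, p(22)=1002, p(23)=1255, p(24)=1575, p(25)=1958, p(26)=2436, p(27)=3010, p(28)=3718, p(29)=4565, p(30)=5604, p(31)=6842, p(32)=8349, p(33)=10143, p(34)=12310, p(35)=14883, p(36)=17977, p(37)=21637, p(38)=26015, p(39)=31185, p(40)=37338, p(41)=44583, p(42)=53174, p(43)=63261, p(44)=75175, p(45)=89134, p(46)=105558, p(47)=124754, p(48)=147273, p(49)=173525, p(50)=204226, p(51)=239943, p(52)=281589, p(53)=329931, p(54)=386155, p(55)=451276, p(56)=526823, p(57)=614154, p(58)=715220, p(59)=831820, p(60)=966467, p(61)=1121505, p(62)=1300156, p(63)=1505499, p(64)=1741630, p(65)=2012558, p(66)=2323520, p(67)=2679689, p(68)=3087735, p(69)=3554345, p(70)=4087968, p(71)=4697205, p(72)=5392783, p(73)=6185689, p(74)=7089500, p(75)=8118264, p(76)=9289091, p(77)=10619863, p(78)=12132164, p(79)=13848650, p(80)=15796476, p(81)=18004327, p(82)=20506255, p(83)=23338469, p(84)=26543660, p(85)=30167357, p(86)=34262962, p(87)=38887673, p(88)=44108109, p(89)=49995925, p(90)=56634173, p(91)=64112359, p(92)=72533807, p(93)=82010177, p(94)=92669720, p(95)=104651419, p(96)=118114304, p(97)=133230930, p(98)=150198136.
Final step: p(99) = p(98) + p(97) - p(94) - p(92) + p(87) + p(84) - p(77) - p(73) + p(64) + p(59) - p(48) - p(42) + p(29) + p(22) - p(7)
= 150198136 + 133230930 - 92669720 - 72533807 + 38887673 + 26543660 - 10619863 - 6185689 + 1741630 + 831820 - 147273 - 53174 + 4565 + 1002 - 15
= 169229875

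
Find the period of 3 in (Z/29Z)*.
28

29 is prime, so ord(3) divides φ(29) = 28.
Divisors of 28: 1, 2, 4, 7, 14, 28.
Repeated squaring: 3^1 ≡ 3, 3^2 ≡ 9, 3^4 ≡ 23, 3^8 ≡ 7, 3^16 ≡ 20 (mod 29).
Test 3^d mod 29 for each divisor d in increasing order:
3^1 ≡ 3
3^2 ≡ 9
3^4 ≡ 23
3^7 = 3^4·3^2·3^1 ≡ 12
3^14 = 3^8·3^4·3^2 ≡ 28
3^28 = 3^16·3^8·3^4 ≡ 1  ← first divisor giving 1
The order is 28.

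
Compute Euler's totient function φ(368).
176

368 = 2^4 × 23
φ(n) = n × ∏(1 - 1/p) for each prime p dividing n
φ(368) = 368 × (1 - 1/2) × (1 - 1/23) = 176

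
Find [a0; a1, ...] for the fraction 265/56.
[4; 1, 2, 1, 2, 1, 3]

Euclidean algorithm steps:
265 = 4 × 56 + 41
56 = 1 × 41 + 15
41 = 2 × 15 + 11
15 = 1 × 11 + 4
11 = 2 × 4 + 3
4 = 1 × 3 + 1
3 = 3 × 1 + 0
Continued fraction: [4; 1, 2, 1, 2, 1, 3]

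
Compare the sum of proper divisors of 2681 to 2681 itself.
deficient

Proper divisors of 2681: sum = 1 + 7 + 383 = 391
Since 391 < 2681, 2681 is deficient.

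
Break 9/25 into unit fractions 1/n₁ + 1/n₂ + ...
1/3 + 1/38 + 1/2850

Greedy algorithm:
9/25: ceiling(25/9) = 3, use 1/3
2/75: ceiling(75/2) = 38, use 1/38
1/2850: ceiling(2850/1) = 2850, use 1/2850
Result: 9/25 = 1/3 + 1/38 + 1/2850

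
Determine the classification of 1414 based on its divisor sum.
deficient

Proper divisors of 1414: sum = 1 + 2 + 7 + 14 + 101 + 202 + 707 = 1034
Since 1034 < 1414, 1414 is deficient.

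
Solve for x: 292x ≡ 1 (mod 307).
266

gcd(292, 307) = 1, so the inverse exists.
Extended Euclidean algorithm on (307, 292):
307 = 1 × 292 + 15  ⟹  15 = (1)·307 + (-1)·292
292 = 19 × 15 + 7  ⟹  7 = (-19)·307 + (20)·292
15 = 2 × 7 + 1  ⟹  1 = (39)·307 + (-41)·292
So (-41)·292 ≡ 1 (mod 307), i.e. 292^(-1) ≡ -41 ≡ 266 (mod 307).
Check: 292 × 266 = 77672 ≡ 1 (mod 307)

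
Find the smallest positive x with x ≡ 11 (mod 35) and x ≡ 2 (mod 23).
186

Using Chinese Remainder Theorem:
M = 35 × 23 = 805
M1 = 23, M2 = 35
y1 = 23^(-1) mod 35 = 32
y2 = 35^(-1) mod 23 = 2
x = (11×23×32 + 2×35×2) mod 805 = 186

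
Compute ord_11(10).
2

11 is prime, so ord(10) divides φ(11) = 10.
Divisors of 10: 1, 2, 5, 10.
Repeated squaring: 10^1 ≡ 10, 10^2 ≡ 1, 10^4 ≡ 1, 10^8 ≡ 1 (mod 11).
Test 10^d mod 11 for each divisor d in increasing order:
10^1 ≡ 10
10^2 ≡ 1  ← first divisor giving 1
The order is 2.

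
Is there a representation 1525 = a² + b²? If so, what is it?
2² + 39² (a=2, b=39)

Factorization: 1525 = 5^2 × 61
By Fermat: n is sum of two squares iff every prime p ≡ 3 (mod 4) appears to even power.
All primes ≡ 3 (mod 4) appear to even power.
Search a = 0, 1, 2, … for 1525 - a² a perfect square: first hit at a = 2: 1525 - 4 = 1521 = 39².
1525 = 2² + 39² = 4 + 1521 ✓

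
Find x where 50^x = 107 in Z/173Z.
91

Baby-step giant-step with step n = ⌈√173⌉ = 14.
Baby steps 50^j mod 173 (j:value) for j=0..13: 0:1, 1:50, 2:78, 3:94, 4:29, 5:66, 6:13, 7:131, 8:149, 9:11, 10:31, 11:166, 12:169, 13:146.
Giant-step multiplier: 50^(-14) ≡ 50^(172-14) = 50^158 ≡ 56 (mod 173).
Giant steps γ_i = 107·56^i mod 173: γ_0=107, γ_1=110, γ_2=105, γ_3=171, γ_4=61, γ_5=129, γ_6=131 (in table at j=7).
x = i·n + j = 6·14 + 7 = 91.
Check: 50^91 ≡ 107 (mod 173).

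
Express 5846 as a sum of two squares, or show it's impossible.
Not possible

Factorization: 5846 = 2 × 37 × 79
By Fermat: n is sum of two squares iff every prime p ≡ 3 (mod 4) appears to even power.
Prime(s) ≡ 3 (mod 4) with odd exponent: [(79, 1)]
Therefore 5846 cannot be expressed as a² + b².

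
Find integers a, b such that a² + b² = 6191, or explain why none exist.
Not possible

Factorization: 6191 = 41 × 151
By Fermat: n is sum of two squares iff every prime p ≡ 3 (mod 4) appears to even power.
Prime(s) ≡ 3 (mod 4) with odd exponent: [(151, 1)]
Therefore 6191 cannot be expressed as a² + b².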